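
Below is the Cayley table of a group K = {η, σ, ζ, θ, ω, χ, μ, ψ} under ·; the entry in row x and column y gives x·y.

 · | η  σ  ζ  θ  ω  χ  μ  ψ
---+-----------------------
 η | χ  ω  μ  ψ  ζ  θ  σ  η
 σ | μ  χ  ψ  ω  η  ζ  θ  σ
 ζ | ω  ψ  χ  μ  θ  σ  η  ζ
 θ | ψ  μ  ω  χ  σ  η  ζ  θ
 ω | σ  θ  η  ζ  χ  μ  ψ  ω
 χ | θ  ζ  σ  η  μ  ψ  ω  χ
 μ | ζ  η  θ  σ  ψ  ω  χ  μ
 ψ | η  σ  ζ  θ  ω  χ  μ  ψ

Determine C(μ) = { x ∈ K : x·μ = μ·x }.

Compare row μ with column μ entry by entry.
χ·μ = ω = μ·χ, so χ commutes with μ.
θ·μ = ζ but μ·θ = σ, so θ does not.
Collecting the elements that commute with μ: C(μ) = {μ, χ, ψ, ω}.
(Structurally, K here is isomorphic to the quaternion group Q_8.)

{μ, χ, ψ, ω}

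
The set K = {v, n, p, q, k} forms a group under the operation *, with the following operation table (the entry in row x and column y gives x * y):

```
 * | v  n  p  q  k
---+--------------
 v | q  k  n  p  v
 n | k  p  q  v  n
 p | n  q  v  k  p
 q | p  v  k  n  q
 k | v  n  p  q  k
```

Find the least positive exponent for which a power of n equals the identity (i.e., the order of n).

5

The identity element is k (its row matches the header).
n^1 = n
n^2 = n * n = p
n^3 = p * n = q
n^4 = q * n = v
n^5 = v * n = k
The first power of n equal to the identity is n^5, so ord(n) = 5.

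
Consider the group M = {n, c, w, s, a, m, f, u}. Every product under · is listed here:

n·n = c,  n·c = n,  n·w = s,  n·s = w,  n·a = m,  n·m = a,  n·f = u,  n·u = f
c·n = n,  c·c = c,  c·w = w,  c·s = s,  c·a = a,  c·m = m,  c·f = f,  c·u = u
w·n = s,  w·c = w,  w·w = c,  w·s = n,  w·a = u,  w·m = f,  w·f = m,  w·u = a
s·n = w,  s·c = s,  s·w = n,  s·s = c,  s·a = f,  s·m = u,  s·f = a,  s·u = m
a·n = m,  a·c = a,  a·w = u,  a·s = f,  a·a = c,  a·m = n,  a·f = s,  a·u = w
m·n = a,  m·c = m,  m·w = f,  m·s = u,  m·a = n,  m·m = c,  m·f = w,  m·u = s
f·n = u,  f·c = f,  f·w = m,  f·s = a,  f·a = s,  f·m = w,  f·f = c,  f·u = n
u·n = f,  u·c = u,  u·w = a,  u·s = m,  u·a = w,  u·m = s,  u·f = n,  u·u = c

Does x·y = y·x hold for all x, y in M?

Yes

Check whether the table is symmetric across its main diagonal.
Every entry (row x, col y) equals the entry (row y, col x), so M is abelian.
(In fact M ≅ the elementary abelian group (Z_2)^3.)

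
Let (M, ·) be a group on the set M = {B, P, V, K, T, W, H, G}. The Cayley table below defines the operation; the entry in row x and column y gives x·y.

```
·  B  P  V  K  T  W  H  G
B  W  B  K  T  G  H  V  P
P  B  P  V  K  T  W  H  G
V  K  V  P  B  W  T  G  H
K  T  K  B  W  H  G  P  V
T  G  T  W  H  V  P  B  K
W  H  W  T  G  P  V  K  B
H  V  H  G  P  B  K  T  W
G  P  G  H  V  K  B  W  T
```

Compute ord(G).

8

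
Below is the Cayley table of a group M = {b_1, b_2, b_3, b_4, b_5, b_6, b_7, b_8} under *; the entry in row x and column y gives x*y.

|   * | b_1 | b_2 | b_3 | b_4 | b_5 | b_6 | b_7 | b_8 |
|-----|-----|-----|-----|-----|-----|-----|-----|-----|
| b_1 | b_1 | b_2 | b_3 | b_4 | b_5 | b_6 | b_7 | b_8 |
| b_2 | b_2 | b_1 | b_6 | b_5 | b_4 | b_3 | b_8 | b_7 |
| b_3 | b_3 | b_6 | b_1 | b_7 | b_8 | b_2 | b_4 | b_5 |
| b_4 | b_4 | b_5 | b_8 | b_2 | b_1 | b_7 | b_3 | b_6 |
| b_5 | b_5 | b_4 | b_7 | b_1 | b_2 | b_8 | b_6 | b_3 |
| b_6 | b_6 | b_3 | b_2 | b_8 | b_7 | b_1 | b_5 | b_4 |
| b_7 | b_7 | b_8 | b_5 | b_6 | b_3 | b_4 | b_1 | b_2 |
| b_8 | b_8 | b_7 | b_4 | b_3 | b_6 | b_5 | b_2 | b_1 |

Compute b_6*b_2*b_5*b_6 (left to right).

b_5

b_6*b_2 = b_3
b_3*b_5 = b_8
b_8*b_6 = b_5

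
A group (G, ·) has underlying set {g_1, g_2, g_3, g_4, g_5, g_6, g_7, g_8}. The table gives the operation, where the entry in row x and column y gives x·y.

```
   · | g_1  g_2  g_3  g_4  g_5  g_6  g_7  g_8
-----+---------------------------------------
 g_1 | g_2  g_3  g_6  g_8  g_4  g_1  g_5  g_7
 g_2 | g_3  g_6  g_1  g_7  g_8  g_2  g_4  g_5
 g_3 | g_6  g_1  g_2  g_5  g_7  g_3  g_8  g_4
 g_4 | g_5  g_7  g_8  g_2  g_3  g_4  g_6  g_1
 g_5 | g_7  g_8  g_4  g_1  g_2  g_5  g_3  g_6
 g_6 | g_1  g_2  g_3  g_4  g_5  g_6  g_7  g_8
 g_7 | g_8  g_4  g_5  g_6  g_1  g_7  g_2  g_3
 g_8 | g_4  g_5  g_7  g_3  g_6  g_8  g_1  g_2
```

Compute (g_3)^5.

g_3^1 = g_3
g_3^2 = g_3·g_3 = g_2
g_3^3 = g_2·g_3 = g_1
g_3^4 = g_1·g_3 = g_6
g_3^5 = g_6·g_3 = g_3

g_3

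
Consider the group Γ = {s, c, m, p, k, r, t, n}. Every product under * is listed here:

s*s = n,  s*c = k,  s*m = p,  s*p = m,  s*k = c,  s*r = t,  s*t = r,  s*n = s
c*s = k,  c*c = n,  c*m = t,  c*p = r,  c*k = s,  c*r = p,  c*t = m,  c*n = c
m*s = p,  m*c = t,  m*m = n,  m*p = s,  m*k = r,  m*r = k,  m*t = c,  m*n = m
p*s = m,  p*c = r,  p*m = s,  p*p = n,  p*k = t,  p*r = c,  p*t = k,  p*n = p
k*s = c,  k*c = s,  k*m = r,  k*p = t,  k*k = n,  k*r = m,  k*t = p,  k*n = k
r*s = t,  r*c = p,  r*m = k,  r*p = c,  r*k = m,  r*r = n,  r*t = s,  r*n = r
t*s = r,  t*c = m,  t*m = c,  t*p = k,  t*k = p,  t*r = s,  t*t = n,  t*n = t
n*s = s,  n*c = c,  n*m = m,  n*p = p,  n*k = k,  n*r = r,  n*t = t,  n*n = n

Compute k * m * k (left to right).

k * m = r
r * k = m
(Structurally, Γ here is isomorphic to the elementary abelian group (Z_2)^3.)

m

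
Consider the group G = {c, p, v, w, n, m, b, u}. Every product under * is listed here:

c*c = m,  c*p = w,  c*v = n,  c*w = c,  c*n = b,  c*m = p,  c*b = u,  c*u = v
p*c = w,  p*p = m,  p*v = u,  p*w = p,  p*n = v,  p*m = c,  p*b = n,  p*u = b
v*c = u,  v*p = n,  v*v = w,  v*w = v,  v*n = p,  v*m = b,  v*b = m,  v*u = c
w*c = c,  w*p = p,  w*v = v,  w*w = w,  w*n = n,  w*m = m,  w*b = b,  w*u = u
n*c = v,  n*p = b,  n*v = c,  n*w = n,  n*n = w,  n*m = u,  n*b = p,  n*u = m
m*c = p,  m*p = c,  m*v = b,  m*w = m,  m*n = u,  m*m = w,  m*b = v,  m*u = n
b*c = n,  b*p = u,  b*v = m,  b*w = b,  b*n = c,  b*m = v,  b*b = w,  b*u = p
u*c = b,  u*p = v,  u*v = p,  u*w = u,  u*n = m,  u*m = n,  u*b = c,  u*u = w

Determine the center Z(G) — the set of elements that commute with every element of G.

An element z is central iff its row equals its column in the table.
For p: p*n = v ≠ b = n*p, so p ∉ Z.
Checking each element this way leaves Z(G) = {m, w}.

{m, w}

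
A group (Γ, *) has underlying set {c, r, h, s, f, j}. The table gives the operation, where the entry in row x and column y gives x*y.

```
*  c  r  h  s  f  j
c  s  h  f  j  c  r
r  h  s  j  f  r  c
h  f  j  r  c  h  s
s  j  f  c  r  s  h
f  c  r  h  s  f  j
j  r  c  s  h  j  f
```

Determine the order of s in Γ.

The identity element is f (its row matches the header).
s^1 = s
s^2 = s*s = r
s^3 = r*s = f
The first power of s equal to the identity is s^3, so ord(s) = 3.

3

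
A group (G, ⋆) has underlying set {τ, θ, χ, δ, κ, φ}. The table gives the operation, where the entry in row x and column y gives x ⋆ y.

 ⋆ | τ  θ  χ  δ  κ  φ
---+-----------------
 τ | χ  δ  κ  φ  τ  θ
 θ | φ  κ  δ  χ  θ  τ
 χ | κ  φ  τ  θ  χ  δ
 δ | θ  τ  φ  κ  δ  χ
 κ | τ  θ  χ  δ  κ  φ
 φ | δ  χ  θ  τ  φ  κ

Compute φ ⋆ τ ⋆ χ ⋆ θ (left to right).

φ ⋆ τ = δ
δ ⋆ χ = φ
φ ⋆ θ = χ

χ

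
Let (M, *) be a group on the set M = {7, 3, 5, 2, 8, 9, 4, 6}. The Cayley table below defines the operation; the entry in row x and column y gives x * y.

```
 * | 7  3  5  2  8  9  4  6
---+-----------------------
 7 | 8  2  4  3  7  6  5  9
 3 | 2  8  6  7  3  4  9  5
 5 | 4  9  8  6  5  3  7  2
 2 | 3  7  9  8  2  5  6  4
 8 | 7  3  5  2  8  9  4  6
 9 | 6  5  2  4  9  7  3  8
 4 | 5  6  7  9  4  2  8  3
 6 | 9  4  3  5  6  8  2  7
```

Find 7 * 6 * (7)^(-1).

The identity is 8. In row 7, the entry 8 sits in column 7, so 7^(-1) = 7.
7 * 6 = 9
9 * 7 = 6

6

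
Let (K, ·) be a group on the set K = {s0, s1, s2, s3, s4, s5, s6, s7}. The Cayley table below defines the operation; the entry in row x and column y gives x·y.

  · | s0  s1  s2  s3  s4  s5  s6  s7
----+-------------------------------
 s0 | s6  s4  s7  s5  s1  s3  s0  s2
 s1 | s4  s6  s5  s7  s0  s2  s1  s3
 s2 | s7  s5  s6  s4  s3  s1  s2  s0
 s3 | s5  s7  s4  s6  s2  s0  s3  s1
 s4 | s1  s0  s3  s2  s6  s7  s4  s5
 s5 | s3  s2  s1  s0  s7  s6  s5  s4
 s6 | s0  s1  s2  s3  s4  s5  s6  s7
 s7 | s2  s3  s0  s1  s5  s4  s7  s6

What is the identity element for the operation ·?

s6

The identity e satisfies e·x = x for all x, so its row in the table reproduces the column headers.
Row s6 reads: s0, s1, s2, s3, s4, s5, s6, s7 — exactly the header order. So s6 is the identity.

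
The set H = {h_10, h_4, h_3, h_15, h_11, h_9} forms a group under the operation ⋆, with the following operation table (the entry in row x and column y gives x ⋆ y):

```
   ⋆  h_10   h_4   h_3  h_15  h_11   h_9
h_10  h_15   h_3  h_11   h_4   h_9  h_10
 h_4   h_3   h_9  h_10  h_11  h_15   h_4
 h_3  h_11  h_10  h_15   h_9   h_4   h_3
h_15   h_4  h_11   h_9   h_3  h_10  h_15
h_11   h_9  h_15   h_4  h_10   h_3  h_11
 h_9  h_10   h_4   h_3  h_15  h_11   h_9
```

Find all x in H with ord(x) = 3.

{h_15, h_3}

Identity is h_9. Compute the order of each non-identity element by repeated multiplication:
  h_10: h_10 → h_15 → h_4 → h_3 → h_11 → h_9  (order 6)
  h_4: h_4 → h_9  (order 2)
  h_3: h_3 → h_15 → h_9  (order 3)
  h_15: h_15 → h_3 → h_9  (order 3)
  h_11: h_11 → h_3 → h_4 → h_15 → h_10 → h_9  (order 6)
Elements of order 3: {h_15, h_3}.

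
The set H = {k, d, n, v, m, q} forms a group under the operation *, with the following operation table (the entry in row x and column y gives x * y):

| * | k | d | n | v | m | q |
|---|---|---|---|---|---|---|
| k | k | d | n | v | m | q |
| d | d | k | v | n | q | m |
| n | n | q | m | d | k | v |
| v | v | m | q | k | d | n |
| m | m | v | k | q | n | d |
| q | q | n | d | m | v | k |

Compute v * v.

Read row v, column v: v * v = k.

k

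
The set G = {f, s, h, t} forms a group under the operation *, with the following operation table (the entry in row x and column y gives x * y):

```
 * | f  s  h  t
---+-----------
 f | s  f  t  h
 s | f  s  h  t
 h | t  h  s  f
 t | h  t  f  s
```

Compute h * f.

Read row h, column f: h * f = t.
(Structurally, G here is isomorphic to the Klein four-group V_4.)

t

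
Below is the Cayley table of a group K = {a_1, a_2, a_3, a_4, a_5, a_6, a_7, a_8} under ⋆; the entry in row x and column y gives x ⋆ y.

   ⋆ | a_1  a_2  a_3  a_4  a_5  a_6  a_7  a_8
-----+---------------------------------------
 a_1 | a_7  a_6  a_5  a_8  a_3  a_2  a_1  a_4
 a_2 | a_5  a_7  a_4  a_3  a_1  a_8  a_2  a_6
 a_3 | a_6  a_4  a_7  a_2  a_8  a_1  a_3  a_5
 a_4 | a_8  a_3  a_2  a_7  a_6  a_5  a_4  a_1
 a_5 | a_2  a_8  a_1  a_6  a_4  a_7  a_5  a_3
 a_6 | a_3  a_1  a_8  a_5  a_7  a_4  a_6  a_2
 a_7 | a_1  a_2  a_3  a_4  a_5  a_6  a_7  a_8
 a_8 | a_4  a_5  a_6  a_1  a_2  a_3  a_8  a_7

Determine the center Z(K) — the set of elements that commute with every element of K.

{a_4, a_7}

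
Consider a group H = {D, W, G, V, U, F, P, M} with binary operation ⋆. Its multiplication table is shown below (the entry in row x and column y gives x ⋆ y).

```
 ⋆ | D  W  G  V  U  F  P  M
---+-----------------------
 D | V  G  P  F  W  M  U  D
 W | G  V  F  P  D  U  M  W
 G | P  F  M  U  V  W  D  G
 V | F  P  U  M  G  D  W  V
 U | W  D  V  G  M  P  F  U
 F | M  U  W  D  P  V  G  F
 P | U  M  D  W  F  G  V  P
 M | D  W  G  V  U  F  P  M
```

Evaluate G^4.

G^1 = G
G^2 = G ⋆ G = M
G^3 = M ⋆ G = G
G^4 = G ⋆ G = M

M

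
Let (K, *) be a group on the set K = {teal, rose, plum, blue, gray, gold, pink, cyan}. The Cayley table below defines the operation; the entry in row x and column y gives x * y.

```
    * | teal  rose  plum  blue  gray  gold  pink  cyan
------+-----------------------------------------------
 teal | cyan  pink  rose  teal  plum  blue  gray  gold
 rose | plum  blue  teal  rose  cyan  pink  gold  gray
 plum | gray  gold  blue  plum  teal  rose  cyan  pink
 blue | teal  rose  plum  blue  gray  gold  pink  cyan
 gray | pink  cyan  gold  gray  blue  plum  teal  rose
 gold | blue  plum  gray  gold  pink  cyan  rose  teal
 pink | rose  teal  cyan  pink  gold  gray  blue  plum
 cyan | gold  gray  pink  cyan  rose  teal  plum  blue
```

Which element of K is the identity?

The identity e satisfies e * x = x for all x, so its row in the table reproduces the column headers.
Row blue reads: teal, rose, plum, blue, gray, gold, pink, cyan — exactly the header order. So blue is the identity.

blue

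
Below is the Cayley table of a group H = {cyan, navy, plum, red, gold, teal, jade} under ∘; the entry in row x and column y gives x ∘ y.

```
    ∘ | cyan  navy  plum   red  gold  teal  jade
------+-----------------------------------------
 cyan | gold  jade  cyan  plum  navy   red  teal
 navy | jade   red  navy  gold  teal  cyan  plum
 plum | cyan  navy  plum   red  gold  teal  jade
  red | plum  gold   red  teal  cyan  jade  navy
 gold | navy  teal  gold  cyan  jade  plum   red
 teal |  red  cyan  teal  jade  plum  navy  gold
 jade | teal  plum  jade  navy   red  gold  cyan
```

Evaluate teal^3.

cyan

teal^1 = teal
teal^2 = teal ∘ teal = navy
teal^3 = navy ∘ teal = cyan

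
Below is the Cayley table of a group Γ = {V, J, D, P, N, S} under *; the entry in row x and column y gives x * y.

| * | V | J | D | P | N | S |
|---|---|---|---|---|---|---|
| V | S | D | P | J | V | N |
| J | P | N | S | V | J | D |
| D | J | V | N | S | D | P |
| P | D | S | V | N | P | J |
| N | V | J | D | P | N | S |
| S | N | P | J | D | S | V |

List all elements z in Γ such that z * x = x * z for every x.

{N}

An element z is central iff its row equals its column in the table.
For P: P * V = D ≠ J = V * P, so P ∉ Z.
Checking each element this way leaves Z(Γ) = {N}.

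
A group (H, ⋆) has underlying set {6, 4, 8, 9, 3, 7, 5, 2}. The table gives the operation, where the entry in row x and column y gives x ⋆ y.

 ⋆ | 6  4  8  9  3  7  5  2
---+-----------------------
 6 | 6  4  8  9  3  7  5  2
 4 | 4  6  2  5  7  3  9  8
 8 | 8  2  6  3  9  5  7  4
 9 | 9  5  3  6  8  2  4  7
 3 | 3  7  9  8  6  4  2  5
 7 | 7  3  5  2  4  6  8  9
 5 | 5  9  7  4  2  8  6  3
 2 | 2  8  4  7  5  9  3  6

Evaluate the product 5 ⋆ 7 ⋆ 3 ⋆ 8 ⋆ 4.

7

5 ⋆ 7 = 8
8 ⋆ 3 = 9
9 ⋆ 8 = 3
3 ⋆ 4 = 7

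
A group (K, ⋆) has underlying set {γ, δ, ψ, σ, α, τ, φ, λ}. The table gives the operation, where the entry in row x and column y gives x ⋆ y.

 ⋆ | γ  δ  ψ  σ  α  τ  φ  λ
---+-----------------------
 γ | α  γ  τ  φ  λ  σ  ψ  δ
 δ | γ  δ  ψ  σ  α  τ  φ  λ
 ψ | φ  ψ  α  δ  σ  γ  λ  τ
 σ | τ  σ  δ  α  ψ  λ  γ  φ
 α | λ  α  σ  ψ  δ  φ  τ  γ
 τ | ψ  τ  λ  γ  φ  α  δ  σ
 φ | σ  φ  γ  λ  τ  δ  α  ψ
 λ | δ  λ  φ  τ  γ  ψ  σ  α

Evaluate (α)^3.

α^1 = α
α^2 = α ⋆ α = δ
α^3 = δ ⋆ α = α

α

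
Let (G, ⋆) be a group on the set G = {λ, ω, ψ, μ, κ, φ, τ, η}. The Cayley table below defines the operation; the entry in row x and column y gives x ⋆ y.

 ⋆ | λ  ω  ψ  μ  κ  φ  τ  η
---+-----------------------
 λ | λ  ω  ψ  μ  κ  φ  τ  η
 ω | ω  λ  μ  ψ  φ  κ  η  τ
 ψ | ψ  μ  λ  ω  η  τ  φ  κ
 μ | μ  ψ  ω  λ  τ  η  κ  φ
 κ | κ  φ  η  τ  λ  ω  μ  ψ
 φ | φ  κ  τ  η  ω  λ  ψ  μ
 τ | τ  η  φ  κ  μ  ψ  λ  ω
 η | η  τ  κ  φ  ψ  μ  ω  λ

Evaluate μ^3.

μ

μ^1 = μ
μ^2 = μ ⋆ μ = λ
μ^3 = λ ⋆ μ = μ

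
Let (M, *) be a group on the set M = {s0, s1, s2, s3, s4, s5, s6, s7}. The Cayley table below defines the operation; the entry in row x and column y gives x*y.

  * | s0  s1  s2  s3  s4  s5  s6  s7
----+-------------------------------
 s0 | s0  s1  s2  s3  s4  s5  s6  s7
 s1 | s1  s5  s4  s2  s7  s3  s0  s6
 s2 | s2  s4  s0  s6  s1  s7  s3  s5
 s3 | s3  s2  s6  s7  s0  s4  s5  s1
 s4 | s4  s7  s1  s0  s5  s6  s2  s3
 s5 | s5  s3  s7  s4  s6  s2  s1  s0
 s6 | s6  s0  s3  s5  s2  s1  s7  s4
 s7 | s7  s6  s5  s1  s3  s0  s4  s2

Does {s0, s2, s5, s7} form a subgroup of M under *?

{s0, s2, s5, s7} contains the identity s0.
Checking products: every product of two elements of {s0, s2, s5, s7} (read from the table) lies in {s0, s2, s5, s7}, so the set is closed.
In a finite group, a nonempty closed subset is a subgroup. So {s0, s2, s5, s7} ≤ M.

Yes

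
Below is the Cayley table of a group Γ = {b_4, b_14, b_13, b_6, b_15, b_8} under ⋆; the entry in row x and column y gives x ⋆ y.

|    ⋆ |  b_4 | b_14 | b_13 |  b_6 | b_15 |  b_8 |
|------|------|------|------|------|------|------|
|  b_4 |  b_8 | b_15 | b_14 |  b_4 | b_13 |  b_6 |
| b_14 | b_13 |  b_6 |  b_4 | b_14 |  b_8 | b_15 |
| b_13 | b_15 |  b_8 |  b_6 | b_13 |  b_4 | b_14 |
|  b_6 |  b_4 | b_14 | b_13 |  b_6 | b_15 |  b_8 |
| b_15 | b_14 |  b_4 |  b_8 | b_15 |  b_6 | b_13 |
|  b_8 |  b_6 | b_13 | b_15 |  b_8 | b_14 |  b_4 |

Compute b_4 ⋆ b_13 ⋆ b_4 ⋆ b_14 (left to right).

b_8

b_4 ⋆ b_13 = b_14
b_14 ⋆ b_4 = b_13
b_13 ⋆ b_14 = b_8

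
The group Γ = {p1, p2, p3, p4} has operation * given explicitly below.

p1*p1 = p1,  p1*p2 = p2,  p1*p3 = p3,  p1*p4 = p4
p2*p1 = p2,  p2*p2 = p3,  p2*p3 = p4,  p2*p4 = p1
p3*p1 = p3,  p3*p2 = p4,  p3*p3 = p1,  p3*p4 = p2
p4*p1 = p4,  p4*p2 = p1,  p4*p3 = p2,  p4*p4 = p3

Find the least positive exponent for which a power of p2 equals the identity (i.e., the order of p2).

4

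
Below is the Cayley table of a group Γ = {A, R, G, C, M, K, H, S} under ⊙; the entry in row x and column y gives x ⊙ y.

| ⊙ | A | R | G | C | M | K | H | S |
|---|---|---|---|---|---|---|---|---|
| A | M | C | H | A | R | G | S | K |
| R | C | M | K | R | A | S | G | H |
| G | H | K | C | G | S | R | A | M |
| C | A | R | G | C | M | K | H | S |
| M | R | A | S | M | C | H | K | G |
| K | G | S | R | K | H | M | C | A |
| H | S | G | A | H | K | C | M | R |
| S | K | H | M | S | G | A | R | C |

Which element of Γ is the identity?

The identity e satisfies e ⊙ x = x for all x, so its row in the table reproduces the column headers.
Row C reads: A, R, G, C, M, K, H, S — exactly the header order. So C is the identity.

C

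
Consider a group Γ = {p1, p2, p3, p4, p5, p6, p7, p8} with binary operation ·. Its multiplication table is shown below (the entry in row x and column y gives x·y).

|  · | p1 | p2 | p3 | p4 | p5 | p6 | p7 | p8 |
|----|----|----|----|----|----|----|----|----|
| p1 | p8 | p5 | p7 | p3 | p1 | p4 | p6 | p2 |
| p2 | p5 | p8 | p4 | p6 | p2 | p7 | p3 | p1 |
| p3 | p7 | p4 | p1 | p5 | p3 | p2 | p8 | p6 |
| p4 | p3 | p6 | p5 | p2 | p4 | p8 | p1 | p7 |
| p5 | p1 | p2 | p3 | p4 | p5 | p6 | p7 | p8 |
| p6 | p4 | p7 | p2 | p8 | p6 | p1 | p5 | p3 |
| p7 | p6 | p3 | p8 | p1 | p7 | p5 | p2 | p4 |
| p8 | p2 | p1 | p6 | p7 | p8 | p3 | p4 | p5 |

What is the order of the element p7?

The identity element is p5 (its row matches the header).
p7^1 = p7
p7^2 = p7·p7 = p2
p7^3 = p2·p7 = p3
p7^4 = p3·p7 = p8
p7^5 = p8·p7 = p4
p7^6 = p4·p7 = p1
p7^7 = p1·p7 = p6
p7^8 = p6·p7 = p5
The first power of p7 equal to the identity is p7^8, so ord(p7) = 8.
(Structurally, Γ here is isomorphic to the cyclic group Z_8.)

8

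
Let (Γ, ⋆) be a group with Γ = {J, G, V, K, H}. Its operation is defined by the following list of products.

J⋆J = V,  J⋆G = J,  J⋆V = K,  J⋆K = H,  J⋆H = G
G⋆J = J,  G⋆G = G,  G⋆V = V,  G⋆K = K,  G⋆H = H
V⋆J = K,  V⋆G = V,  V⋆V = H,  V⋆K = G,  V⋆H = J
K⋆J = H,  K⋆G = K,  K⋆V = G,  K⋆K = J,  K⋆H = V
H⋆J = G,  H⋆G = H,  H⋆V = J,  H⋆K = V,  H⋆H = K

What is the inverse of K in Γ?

V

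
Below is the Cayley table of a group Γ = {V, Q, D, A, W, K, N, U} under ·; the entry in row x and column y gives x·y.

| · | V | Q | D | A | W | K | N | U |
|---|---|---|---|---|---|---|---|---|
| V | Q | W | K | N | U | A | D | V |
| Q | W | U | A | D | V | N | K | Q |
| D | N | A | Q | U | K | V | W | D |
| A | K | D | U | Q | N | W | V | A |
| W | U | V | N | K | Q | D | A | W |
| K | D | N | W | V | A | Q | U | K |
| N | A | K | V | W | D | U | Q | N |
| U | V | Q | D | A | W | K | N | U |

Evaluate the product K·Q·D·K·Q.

K·Q = N
N·D = V
V·K = A
A·Q = D

D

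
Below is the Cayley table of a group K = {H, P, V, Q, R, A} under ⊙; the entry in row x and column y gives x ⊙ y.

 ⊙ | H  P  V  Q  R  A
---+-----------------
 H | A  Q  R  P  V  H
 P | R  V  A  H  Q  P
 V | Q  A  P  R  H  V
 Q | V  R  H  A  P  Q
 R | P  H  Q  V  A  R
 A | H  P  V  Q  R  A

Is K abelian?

V ⊙ H = Q but H ⊙ V = R.
Since V and H do not commute, K is not abelian.

No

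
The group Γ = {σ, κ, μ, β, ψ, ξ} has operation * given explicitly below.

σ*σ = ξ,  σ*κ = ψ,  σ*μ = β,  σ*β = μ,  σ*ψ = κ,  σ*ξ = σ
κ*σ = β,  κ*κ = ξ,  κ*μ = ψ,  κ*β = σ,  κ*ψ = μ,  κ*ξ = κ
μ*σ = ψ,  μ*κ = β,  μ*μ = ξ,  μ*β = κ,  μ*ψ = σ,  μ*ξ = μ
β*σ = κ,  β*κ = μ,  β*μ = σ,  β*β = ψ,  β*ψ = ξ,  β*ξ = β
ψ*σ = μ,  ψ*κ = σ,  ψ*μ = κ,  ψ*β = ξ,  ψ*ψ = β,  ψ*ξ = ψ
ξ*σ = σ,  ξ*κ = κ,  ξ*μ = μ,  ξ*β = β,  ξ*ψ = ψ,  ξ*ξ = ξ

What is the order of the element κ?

The identity element is ξ (its row matches the header).
κ^1 = κ
κ^2 = κ * κ = ξ
The first power of κ equal to the identity is κ^2, so ord(κ) = 2.

2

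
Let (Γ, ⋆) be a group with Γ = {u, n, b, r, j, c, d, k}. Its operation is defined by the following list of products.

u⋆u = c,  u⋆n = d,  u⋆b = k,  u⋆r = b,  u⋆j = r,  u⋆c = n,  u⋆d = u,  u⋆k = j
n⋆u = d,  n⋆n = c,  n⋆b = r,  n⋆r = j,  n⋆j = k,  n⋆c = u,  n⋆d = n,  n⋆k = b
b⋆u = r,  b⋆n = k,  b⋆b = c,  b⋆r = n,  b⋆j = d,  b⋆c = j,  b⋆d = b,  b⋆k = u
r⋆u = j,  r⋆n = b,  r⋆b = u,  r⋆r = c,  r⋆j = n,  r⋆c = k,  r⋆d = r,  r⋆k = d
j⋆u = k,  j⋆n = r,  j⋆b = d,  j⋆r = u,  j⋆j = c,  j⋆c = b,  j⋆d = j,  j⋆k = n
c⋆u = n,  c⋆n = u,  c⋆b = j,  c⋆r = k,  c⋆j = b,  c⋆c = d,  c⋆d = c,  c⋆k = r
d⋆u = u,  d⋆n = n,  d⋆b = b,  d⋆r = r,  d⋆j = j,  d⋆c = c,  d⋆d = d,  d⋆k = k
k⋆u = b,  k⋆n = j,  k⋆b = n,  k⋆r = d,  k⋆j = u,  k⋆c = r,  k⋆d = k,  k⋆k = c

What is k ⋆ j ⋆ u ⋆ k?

k ⋆ j = u
u ⋆ u = c
c ⋆ k = r

r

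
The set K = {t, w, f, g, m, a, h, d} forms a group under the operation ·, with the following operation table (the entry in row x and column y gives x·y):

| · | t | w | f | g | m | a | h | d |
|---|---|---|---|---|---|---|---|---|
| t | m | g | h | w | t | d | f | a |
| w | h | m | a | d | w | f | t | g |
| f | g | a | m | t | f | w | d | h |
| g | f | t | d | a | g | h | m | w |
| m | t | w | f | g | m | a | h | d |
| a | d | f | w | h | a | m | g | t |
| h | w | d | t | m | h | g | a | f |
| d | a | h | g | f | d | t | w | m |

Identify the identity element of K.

The identity e satisfies e·x = x for all x, so its row in the table reproduces the column headers.
Row m reads: t, w, f, g, m, a, h, d — exactly the header order. So m is the identity.
(Structurally, K here is isomorphic to the dihedral group D_4.)

m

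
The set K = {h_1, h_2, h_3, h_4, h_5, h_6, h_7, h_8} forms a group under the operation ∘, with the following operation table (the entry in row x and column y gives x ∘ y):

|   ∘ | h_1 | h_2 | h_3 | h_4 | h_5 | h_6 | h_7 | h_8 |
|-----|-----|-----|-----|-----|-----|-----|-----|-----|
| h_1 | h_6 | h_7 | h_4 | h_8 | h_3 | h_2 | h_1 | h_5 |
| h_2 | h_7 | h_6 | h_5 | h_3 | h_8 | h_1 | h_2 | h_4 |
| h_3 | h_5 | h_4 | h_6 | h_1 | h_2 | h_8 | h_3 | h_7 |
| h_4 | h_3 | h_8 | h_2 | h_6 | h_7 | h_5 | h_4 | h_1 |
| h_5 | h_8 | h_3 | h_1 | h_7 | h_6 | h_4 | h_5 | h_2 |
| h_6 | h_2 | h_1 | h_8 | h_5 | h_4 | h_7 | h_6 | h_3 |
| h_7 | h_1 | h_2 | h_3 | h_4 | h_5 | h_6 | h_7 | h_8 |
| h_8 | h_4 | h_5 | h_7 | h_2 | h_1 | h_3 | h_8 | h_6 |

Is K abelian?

No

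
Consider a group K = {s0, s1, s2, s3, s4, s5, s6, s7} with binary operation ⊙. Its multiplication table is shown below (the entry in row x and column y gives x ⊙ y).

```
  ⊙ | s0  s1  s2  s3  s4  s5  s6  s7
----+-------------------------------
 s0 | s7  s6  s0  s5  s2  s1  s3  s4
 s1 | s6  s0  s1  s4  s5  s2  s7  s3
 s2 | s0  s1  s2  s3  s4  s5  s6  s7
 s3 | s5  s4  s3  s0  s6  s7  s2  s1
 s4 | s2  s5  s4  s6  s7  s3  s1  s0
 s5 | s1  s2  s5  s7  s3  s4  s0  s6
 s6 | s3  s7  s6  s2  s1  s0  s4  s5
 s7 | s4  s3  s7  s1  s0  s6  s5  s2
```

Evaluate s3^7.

s6

s3^1 = s3
s3^2 = s3 ⊙ s3 = s0
s3^3 = s0 ⊙ s3 = s5
s3^4 = s5 ⊙ s3 = s7
s3^5 = s7 ⊙ s3 = s1
s3^6 = s1 ⊙ s3 = s4
s3^7 = s4 ⊙ s3 = s6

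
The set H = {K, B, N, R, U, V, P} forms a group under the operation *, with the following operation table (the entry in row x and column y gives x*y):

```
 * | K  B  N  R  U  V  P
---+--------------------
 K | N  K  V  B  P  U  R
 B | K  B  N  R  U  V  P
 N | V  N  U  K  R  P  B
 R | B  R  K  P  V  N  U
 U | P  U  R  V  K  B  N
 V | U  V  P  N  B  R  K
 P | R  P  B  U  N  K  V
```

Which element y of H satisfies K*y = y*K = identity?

First locate the identity: row B matches the header, so B is the identity.
Scan row K for B: K*R = B. Hence K^(-1) = R.

R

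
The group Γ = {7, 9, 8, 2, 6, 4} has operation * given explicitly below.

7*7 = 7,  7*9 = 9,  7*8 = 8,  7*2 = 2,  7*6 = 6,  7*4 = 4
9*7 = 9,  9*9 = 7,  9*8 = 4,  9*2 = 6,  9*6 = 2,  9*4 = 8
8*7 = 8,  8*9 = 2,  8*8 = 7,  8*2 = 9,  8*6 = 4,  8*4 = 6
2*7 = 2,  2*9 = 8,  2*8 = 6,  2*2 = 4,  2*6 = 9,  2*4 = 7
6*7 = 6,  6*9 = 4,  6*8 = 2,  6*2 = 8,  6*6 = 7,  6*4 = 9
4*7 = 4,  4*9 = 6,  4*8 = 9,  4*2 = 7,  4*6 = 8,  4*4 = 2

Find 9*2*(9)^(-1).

4

The identity is 7. In row 9, the entry 7 sits in column 9, so 9^(-1) = 9.
9*2 = 6
6*9 = 4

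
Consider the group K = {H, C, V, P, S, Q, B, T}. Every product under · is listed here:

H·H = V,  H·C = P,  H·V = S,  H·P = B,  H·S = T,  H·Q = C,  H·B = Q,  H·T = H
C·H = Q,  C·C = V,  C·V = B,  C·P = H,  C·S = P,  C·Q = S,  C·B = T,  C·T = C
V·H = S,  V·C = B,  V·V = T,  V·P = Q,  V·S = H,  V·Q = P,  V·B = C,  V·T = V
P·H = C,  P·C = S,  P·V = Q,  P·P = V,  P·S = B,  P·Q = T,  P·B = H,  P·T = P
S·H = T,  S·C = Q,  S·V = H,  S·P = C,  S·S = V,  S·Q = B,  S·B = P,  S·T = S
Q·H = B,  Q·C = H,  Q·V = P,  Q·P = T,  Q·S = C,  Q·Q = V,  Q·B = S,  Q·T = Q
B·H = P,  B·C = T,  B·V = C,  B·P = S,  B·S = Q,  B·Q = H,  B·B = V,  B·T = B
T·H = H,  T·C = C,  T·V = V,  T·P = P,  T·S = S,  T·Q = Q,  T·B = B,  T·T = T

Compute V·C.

B

Read row V, column C: V·C = B.
(Structurally, K here is isomorphic to the quaternion group Q_8.)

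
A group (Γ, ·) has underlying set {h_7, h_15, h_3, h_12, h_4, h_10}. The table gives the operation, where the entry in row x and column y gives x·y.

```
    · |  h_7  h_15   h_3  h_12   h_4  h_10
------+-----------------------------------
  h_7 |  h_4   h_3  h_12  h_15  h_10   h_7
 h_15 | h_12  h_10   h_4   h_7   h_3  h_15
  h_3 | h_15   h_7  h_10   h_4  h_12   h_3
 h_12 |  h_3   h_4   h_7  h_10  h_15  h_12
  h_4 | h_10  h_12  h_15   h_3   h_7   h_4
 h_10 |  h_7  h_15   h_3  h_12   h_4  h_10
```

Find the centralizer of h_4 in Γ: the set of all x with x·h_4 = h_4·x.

Compare row h_4 with column h_4 entry by entry.
h_7·h_4 = h_10 = h_4·h_7, so h_7 commutes with h_4.
h_12·h_4 = h_15 but h_4·h_12 = h_3, so h_12 does not.
Collecting the elements that commute with h_4: C(h_4) = {h_10, h_4, h_7}.

{h_10, h_4, h_7}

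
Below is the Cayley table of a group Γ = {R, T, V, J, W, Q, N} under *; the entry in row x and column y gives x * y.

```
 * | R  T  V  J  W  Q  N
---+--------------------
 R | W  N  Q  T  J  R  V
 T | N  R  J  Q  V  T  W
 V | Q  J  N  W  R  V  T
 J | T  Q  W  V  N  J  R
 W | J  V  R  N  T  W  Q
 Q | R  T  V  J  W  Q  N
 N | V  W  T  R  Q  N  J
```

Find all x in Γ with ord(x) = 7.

{J, N, R, T, V, W}

Identity is Q. Compute the order of each non-identity element by repeated multiplication:
  R: R → W → J → T → N → V → Q  (order 7)
  T: T → R → N → W → V → J → Q  (order 7)
  V: V → N → T → J → W → R → Q  (order 7)
  J: J → V → W → N → R → T → Q  (order 7)
  W: W → T → V → R → J → N → Q  (order 7)
  N: N → J → R → V → T → W → Q  (order 7)
Elements of order 7: {J, N, R, T, V, W}.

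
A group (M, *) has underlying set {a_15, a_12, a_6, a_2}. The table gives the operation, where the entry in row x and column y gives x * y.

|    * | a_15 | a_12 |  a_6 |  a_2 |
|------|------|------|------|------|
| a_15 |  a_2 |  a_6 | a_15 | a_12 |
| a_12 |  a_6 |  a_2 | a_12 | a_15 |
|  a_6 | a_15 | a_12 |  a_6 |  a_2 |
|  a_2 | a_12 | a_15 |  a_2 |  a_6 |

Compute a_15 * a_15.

Read row a_15, column a_15: a_15 * a_15 = a_2.
(Structurally, M here is isomorphic to the cyclic group Z_4.)

a_2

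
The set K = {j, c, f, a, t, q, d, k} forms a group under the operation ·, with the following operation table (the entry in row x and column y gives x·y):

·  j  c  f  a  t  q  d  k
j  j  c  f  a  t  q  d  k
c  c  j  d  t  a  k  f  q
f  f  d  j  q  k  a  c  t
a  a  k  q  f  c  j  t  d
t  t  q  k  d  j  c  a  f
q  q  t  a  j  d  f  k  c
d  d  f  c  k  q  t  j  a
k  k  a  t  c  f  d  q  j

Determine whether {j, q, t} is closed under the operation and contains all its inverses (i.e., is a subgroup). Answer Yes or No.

No

q·q = f, which is not in {j, q, t}.
The subset is not closed under ·, so it is not a subgroup.
(Structurally, K here is isomorphic to the dihedral group D_4.)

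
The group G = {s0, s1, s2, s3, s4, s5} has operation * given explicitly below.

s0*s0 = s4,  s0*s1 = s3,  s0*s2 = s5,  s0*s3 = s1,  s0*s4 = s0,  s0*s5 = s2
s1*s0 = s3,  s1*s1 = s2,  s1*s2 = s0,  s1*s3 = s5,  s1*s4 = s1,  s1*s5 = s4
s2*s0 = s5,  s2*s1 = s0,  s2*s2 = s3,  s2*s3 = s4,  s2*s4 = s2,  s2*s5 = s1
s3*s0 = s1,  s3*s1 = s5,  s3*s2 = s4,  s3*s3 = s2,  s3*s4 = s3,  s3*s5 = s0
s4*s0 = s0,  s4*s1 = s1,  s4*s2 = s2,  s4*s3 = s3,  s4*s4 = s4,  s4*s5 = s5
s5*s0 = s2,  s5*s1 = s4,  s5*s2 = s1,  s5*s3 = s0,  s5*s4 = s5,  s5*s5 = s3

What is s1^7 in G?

s1^1 = s1
s1^2 = s1*s1 = s2
s1^3 = s2*s1 = s0
s1^4 = s0*s1 = s3
s1^5 = s3*s1 = s5
s1^6 = s5*s1 = s4
s1^7 = s4*s1 = s1

s1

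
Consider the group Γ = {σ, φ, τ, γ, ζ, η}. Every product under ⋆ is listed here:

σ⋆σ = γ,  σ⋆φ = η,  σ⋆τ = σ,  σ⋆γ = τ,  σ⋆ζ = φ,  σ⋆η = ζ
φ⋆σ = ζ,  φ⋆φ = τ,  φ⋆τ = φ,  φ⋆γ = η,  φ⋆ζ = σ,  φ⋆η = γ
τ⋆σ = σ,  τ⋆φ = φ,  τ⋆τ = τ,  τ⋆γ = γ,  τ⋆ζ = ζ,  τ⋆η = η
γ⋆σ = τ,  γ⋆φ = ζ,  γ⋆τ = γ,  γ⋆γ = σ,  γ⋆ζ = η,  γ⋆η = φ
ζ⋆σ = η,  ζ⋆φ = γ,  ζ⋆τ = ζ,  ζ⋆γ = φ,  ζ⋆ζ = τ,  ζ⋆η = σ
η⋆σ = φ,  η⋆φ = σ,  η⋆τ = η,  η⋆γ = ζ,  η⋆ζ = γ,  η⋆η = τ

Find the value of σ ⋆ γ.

τ

Read row σ, column γ: σ ⋆ γ = τ.
(Structurally, Γ here is isomorphic to the symmetric group S_3.)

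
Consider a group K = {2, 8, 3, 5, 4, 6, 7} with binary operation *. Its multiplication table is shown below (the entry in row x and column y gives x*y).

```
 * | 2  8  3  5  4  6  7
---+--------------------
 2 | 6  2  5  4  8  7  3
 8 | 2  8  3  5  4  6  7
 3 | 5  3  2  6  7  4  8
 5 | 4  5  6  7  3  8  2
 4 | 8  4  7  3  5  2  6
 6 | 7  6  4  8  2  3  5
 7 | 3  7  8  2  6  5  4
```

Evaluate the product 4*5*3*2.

6

4*5 = 3
3*3 = 2
2*2 = 6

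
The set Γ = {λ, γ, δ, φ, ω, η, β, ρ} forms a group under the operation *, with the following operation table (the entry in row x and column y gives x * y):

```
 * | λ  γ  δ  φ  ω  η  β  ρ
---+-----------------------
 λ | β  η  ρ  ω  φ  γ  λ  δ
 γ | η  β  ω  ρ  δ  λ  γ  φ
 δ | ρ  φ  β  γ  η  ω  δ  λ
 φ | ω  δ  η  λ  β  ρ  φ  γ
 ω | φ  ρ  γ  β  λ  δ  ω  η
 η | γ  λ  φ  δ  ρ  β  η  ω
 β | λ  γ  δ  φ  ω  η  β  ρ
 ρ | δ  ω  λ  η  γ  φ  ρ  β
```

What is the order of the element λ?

2

The identity element is β (its row matches the header).
λ^1 = λ
λ^2 = λ * λ = β
The first power of λ equal to the identity is λ^2, so ord(λ) = 2.
(Structurally, Γ here is isomorphic to the dihedral group D_4.)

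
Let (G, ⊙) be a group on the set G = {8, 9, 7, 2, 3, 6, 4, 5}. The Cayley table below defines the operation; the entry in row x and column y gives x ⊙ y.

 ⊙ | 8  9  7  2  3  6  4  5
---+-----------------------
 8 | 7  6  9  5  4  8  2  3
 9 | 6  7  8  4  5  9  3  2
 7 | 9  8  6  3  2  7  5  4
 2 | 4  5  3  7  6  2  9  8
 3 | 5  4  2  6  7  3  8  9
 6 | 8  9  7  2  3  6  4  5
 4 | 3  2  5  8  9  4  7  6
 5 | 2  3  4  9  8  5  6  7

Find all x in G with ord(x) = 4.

{2, 3, 4, 5, 8, 9}

Identity is 6. Compute the order of each non-identity element by repeated multiplication:
  8: 8 → 7 → 9 → 6  (order 4)
  9: 9 → 7 → 8 → 6  (order 4)
  7: 7 → 6  (order 2)
  2: 2 → 7 → 3 → 6  (order 4)
  3: 3 → 7 → 2 → 6  (order 4)
  4: 4 → 7 → 5 → 6  (order 4)
  5: 5 → 7 → 4 → 6  (order 4)
Elements of order 4: {2, 3, 4, 5, 8, 9}.
(Structurally, G here is isomorphic to the quaternion group Q_8.)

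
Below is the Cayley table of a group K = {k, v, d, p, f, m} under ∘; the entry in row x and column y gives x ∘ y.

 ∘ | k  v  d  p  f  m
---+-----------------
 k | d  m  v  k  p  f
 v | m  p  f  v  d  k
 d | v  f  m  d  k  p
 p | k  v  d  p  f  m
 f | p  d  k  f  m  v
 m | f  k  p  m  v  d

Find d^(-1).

First locate the identity: row p matches the header, so p is the identity.
Scan row d for p: d ∘ m = p. Hence d^(-1) = m.

m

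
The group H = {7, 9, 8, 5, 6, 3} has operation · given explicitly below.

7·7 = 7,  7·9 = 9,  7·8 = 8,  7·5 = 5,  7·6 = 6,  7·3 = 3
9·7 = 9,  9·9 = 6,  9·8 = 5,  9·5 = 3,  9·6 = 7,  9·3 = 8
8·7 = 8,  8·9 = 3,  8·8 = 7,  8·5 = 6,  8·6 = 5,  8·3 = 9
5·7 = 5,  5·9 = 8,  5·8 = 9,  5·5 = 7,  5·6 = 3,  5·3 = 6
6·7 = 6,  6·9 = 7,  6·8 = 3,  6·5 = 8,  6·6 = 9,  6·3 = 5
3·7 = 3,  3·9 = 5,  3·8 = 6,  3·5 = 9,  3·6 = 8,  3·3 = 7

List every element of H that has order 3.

{6, 9}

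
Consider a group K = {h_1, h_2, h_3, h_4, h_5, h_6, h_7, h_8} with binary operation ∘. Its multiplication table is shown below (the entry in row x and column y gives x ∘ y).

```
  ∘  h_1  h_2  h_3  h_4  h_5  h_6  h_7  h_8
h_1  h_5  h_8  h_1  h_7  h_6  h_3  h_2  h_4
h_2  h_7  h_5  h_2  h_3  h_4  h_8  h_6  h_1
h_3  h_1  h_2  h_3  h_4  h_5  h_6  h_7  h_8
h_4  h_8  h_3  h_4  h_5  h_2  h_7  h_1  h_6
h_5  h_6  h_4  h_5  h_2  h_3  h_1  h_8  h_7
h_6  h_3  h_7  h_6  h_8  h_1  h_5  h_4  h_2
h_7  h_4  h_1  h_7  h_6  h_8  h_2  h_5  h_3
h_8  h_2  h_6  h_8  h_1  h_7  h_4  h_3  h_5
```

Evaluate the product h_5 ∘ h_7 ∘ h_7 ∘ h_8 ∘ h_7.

h_3

h_5 ∘ h_7 = h_8
h_8 ∘ h_7 = h_3
h_3 ∘ h_8 = h_8
h_8 ∘ h_7 = h_3
(Structurally, K here is isomorphic to the quaternion group Q_8.)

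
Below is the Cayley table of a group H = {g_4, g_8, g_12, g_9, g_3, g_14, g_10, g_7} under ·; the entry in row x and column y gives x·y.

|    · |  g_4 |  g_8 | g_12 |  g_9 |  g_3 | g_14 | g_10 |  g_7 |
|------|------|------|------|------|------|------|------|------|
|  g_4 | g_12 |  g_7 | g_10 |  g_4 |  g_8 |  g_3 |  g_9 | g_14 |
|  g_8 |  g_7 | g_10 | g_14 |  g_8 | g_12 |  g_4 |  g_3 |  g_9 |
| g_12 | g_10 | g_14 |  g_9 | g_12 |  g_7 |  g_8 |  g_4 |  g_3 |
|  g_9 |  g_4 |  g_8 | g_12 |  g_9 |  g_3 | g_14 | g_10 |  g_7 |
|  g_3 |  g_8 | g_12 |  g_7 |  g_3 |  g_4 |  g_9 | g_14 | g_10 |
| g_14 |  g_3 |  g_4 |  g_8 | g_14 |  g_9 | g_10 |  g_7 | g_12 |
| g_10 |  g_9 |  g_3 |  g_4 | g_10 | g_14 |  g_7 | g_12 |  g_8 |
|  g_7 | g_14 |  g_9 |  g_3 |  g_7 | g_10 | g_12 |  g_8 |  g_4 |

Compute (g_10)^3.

g_4

g_10^1 = g_10
g_10^2 = g_10·g_10 = g_12
g_10^3 = g_12·g_10 = g_4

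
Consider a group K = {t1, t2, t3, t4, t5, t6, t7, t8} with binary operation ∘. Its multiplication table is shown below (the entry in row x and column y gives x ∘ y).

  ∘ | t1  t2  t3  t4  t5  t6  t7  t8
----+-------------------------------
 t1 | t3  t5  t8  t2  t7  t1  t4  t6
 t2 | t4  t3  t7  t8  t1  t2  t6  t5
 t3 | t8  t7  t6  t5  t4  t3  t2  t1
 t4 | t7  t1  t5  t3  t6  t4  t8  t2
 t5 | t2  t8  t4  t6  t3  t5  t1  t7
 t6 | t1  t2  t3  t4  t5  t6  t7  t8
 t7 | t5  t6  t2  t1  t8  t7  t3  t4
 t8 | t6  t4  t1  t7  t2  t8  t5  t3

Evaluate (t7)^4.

t7^1 = t7
t7^2 = t7 ∘ t7 = t3
t7^3 = t3 ∘ t7 = t2
t7^4 = t2 ∘ t7 = t6

t6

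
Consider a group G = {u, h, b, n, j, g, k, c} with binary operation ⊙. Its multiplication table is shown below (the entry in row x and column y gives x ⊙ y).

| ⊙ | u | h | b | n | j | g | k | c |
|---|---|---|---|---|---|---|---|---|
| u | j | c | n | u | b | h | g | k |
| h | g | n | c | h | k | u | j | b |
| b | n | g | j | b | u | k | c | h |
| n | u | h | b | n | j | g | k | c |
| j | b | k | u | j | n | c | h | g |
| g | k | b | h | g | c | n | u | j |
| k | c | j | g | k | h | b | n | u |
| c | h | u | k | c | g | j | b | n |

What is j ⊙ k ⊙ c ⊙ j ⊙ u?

j ⊙ k = h
h ⊙ c = b
b ⊙ j = u
u ⊙ u = j

j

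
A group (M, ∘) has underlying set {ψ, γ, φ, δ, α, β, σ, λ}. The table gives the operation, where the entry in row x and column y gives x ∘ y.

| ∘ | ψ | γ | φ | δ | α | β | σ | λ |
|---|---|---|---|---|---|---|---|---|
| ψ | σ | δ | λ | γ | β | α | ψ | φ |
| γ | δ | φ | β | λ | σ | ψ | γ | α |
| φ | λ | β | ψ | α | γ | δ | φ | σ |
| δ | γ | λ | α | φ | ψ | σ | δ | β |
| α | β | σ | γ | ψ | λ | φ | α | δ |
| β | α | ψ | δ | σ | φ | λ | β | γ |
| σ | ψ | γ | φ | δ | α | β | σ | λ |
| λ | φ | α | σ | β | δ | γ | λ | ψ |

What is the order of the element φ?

4

The identity element is σ (its row matches the header).
φ^1 = φ
φ^2 = φ ∘ φ = ψ
φ^3 = ψ ∘ φ = λ
φ^4 = λ ∘ φ = σ
The first power of φ equal to the identity is φ^4, so ord(φ) = 4.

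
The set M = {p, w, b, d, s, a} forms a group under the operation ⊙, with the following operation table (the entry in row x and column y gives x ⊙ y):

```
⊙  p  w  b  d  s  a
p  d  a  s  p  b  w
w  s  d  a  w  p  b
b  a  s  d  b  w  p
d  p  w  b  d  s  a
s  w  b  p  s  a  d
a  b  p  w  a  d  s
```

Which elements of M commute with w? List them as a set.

{d, w}

Compare row w with column w entry by entry.
b ⊙ w = s but w ⊙ b = a, so b does not.
Collecting the elements that commute with w: C(w) = {d, w}.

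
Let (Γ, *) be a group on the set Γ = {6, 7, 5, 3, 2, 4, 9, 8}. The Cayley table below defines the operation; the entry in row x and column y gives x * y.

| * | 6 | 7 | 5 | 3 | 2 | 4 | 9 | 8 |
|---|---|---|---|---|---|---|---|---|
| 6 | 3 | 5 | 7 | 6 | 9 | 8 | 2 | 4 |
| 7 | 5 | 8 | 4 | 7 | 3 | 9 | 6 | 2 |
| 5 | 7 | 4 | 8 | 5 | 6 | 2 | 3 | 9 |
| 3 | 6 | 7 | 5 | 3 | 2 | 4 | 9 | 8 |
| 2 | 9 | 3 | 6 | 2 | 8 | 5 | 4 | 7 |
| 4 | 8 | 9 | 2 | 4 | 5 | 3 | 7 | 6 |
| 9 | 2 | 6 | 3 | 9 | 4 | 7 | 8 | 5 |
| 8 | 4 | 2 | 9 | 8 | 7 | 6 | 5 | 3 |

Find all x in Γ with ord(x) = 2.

Identity is 3. Compute the order of each non-identity element by repeated multiplication:
  6: 6 → 3  (order 2)
  7: 7 → 8 → 2 → 3  (order 4)
  5: 5 → 8 → 9 → 3  (order 4)
  2: 2 → 8 → 7 → 3  (order 4)
  4: 4 → 3  (order 2)
  9: 9 → 8 → 5 → 3  (order 4)
  8: 8 → 3  (order 2)
Elements of order 2: {4, 6, 8}.

{4, 6, 8}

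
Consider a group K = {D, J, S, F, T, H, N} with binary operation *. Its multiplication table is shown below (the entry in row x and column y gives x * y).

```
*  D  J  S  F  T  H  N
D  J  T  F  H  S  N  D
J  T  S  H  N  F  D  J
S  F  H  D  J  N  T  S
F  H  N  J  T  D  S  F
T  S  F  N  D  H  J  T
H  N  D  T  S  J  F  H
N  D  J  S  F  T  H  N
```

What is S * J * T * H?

S * J = H
H * T = J
J * H = D
(Structurally, K here is isomorphic to the cyclic group Z_7.)

D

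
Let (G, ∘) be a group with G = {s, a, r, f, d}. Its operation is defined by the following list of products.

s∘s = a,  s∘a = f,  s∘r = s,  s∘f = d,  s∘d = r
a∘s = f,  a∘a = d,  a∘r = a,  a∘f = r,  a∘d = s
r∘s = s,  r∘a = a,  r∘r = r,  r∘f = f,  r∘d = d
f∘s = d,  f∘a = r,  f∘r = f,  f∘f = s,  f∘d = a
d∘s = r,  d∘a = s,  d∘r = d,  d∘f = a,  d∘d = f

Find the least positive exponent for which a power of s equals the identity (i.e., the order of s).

The identity element is r (its row matches the header).
s^1 = s
s^2 = s ∘ s = a
s^3 = a ∘ s = f
s^4 = f ∘ s = d
s^5 = d ∘ s = r
The first power of s equal to the identity is s^5, so ord(s) = 5.

5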